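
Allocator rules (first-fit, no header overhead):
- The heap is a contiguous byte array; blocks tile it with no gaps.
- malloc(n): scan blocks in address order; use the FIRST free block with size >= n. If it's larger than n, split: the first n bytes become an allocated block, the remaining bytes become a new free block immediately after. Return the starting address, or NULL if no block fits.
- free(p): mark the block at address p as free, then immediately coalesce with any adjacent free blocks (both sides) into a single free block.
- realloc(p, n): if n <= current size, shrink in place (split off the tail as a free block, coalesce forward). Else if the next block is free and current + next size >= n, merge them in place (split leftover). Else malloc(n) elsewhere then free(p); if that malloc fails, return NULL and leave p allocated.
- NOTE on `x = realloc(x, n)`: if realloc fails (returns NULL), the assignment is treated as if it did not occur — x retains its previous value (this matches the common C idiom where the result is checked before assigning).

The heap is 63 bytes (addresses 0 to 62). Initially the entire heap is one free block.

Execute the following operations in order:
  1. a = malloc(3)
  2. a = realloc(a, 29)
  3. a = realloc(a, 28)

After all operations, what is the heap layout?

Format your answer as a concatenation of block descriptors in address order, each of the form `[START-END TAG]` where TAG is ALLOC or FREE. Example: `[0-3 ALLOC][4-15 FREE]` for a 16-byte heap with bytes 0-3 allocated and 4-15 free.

Answer: [0-27 ALLOC][28-62 FREE]

Derivation:
Op 1: a = malloc(3) -> a = 0; heap: [0-2 ALLOC][3-62 FREE]
Op 2: a = realloc(a, 29) -> a = 0; heap: [0-28 ALLOC][29-62 FREE]
Op 3: a = realloc(a, 28) -> a = 0; heap: [0-27 ALLOC][28-62 FREE]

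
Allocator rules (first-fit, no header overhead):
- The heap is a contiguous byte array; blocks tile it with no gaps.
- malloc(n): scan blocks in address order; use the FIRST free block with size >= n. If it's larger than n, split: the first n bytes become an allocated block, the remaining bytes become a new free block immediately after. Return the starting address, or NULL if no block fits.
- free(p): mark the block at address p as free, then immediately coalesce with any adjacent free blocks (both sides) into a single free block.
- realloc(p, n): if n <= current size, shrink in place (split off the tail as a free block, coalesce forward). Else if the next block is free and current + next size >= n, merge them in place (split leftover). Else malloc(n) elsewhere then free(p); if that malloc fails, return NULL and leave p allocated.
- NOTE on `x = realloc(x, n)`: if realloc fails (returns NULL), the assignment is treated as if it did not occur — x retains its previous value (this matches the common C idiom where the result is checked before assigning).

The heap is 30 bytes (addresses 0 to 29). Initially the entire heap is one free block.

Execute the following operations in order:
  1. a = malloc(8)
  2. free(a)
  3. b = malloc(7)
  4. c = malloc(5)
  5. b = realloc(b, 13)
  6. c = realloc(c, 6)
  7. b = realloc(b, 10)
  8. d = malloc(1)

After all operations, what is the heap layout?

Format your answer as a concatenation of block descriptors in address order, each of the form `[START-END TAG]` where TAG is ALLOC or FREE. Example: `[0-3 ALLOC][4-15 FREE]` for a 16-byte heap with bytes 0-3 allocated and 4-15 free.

Op 1: a = malloc(8) -> a = 0; heap: [0-7 ALLOC][8-29 FREE]
Op 2: free(a) -> (freed a); heap: [0-29 FREE]
Op 3: b = malloc(7) -> b = 0; heap: [0-6 ALLOC][7-29 FREE]
Op 4: c = malloc(5) -> c = 7; heap: [0-6 ALLOC][7-11 ALLOC][12-29 FREE]
Op 5: b = realloc(b, 13) -> b = 12; heap: [0-6 FREE][7-11 ALLOC][12-24 ALLOC][25-29 FREE]
Op 6: c = realloc(c, 6) -> c = 0; heap: [0-5 ALLOC][6-11 FREE][12-24 ALLOC][25-29 FREE]
Op 7: b = realloc(b, 10) -> b = 12; heap: [0-5 ALLOC][6-11 FREE][12-21 ALLOC][22-29 FREE]
Op 8: d = malloc(1) -> d = 6; heap: [0-5 ALLOC][6-6 ALLOC][7-11 FREE][12-21 ALLOC][22-29 FREE]

Answer: [0-5 ALLOC][6-6 ALLOC][7-11 FREE][12-21 ALLOC][22-29 FREE]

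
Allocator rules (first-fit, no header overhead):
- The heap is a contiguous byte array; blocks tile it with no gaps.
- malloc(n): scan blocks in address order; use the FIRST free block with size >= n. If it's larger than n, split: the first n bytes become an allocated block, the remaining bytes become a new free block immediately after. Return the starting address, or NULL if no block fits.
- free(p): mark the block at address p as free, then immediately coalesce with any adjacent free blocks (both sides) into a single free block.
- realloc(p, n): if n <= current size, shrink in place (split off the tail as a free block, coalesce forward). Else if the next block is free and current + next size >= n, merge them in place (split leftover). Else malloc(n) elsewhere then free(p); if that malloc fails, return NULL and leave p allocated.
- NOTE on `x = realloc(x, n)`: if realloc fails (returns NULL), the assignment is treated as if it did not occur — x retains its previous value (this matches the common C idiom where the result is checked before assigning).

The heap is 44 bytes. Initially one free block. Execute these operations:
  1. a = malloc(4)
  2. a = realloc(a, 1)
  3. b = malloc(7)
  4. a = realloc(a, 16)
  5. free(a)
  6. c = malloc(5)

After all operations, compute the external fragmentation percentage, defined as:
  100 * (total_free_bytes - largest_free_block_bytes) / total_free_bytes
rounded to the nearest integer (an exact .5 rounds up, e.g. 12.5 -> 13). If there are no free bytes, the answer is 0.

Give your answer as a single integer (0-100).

Op 1: a = malloc(4) -> a = 0; heap: [0-3 ALLOC][4-43 FREE]
Op 2: a = realloc(a, 1) -> a = 0; heap: [0-0 ALLOC][1-43 FREE]
Op 3: b = malloc(7) -> b = 1; heap: [0-0 ALLOC][1-7 ALLOC][8-43 FREE]
Op 4: a = realloc(a, 16) -> a = 8; heap: [0-0 FREE][1-7 ALLOC][8-23 ALLOC][24-43 FREE]
Op 5: free(a) -> (freed a); heap: [0-0 FREE][1-7 ALLOC][8-43 FREE]
Op 6: c = malloc(5) -> c = 8; heap: [0-0 FREE][1-7 ALLOC][8-12 ALLOC][13-43 FREE]
Free blocks: [1 31] total_free=32 largest=31 -> 100*(32-31)/32 = 100/32 = 3.125 -> rounds to 3

Answer: 3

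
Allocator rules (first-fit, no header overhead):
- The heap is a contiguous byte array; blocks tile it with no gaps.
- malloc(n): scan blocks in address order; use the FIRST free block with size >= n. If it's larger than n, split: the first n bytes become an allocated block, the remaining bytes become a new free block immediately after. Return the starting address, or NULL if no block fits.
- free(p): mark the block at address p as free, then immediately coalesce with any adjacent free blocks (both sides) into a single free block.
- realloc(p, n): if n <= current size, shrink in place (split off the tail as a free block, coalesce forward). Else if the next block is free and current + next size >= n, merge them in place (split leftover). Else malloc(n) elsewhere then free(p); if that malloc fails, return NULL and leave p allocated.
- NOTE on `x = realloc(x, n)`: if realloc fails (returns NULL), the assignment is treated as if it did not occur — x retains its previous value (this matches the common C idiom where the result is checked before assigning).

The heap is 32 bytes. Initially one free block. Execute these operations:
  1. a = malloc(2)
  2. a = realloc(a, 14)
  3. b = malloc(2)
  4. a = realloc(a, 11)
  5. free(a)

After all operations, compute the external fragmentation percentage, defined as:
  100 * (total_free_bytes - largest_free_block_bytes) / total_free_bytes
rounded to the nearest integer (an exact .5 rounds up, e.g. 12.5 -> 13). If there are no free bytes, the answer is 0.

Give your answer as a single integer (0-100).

Answer: 47

Derivation:
Op 1: a = malloc(2) -> a = 0; heap: [0-1 ALLOC][2-31 FREE]
Op 2: a = realloc(a, 14) -> a = 0; heap: [0-13 ALLOC][14-31 FREE]
Op 3: b = malloc(2) -> b = 14; heap: [0-13 ALLOC][14-15 ALLOC][16-31 FREE]
Op 4: a = realloc(a, 11) -> a = 0; heap: [0-10 ALLOC][11-13 FREE][14-15 ALLOC][16-31 FREE]
Op 5: free(a) -> (freed a); heap: [0-13 FREE][14-15 ALLOC][16-31 FREE]
Free blocks: [14 16] total_free=30 largest=16 -> 100*(30-16)/30 = 1400/30 ≈ 46.667 -> rounds to 47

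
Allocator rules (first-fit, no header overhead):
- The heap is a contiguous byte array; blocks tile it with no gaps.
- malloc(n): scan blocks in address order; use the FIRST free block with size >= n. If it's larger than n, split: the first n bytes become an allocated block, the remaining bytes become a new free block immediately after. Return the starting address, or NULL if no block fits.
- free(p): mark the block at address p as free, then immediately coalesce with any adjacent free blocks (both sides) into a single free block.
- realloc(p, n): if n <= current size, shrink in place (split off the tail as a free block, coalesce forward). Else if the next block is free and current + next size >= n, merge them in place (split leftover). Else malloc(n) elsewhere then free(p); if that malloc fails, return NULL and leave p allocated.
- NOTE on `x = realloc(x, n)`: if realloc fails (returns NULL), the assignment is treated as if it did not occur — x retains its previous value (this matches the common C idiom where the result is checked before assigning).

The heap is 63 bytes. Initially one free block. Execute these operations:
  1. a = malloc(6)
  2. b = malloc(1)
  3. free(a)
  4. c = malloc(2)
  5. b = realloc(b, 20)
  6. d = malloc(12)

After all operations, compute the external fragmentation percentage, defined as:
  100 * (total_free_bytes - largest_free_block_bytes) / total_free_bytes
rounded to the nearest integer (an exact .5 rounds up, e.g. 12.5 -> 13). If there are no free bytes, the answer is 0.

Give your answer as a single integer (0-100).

Op 1: a = malloc(6) -> a = 0; heap: [0-5 ALLOC][6-62 FREE]
Op 2: b = malloc(1) -> b = 6; heap: [0-5 ALLOC][6-6 ALLOC][7-62 FREE]
Op 3: free(a) -> (freed a); heap: [0-5 FREE][6-6 ALLOC][7-62 FREE]
Op 4: c = malloc(2) -> c = 0; heap: [0-1 ALLOC][2-5 FREE][6-6 ALLOC][7-62 FREE]
Op 5: b = realloc(b, 20) -> b = 6; heap: [0-1 ALLOC][2-5 FREE][6-25 ALLOC][26-62 FREE]
Op 6: d = malloc(12) -> d = 26; heap: [0-1 ALLOC][2-5 FREE][6-25 ALLOC][26-37 ALLOC][38-62 FREE]
Free blocks: [4 25] total_free=29 largest=25 -> 100*(29-25)/29 = 400/29 ≈ 13.793 -> rounds to 14

Answer: 14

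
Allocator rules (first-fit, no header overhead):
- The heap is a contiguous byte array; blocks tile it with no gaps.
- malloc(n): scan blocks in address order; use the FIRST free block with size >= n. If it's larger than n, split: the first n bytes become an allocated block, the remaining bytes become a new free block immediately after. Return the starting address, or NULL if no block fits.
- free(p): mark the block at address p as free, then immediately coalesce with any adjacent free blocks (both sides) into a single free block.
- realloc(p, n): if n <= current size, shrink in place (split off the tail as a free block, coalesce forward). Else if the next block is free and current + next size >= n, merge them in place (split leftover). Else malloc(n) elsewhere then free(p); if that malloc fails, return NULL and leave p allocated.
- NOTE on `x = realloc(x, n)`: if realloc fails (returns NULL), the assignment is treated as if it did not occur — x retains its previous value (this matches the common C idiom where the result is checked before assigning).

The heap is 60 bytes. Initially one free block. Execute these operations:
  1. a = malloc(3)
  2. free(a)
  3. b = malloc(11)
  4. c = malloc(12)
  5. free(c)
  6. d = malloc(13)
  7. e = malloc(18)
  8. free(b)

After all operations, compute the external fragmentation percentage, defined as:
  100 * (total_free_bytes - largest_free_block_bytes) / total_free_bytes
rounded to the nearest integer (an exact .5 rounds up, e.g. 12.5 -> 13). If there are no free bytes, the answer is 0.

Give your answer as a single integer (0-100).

Op 1: a = malloc(3) -> a = 0; heap: [0-2 ALLOC][3-59 FREE]
Op 2: free(a) -> (freed a); heap: [0-59 FREE]
Op 3: b = malloc(11) -> b = 0; heap: [0-10 ALLOC][11-59 FREE]
Op 4: c = malloc(12) -> c = 11; heap: [0-10 ALLOC][11-22 ALLOC][23-59 FREE]
Op 5: free(c) -> (freed c); heap: [0-10 ALLOC][11-59 FREE]
Op 6: d = malloc(13) -> d = 11; heap: [0-10 ALLOC][11-23 ALLOC][24-59 FREE]
Op 7: e = malloc(18) -> e = 24; heap: [0-10 ALLOC][11-23 ALLOC][24-41 ALLOC][42-59 FREE]
Op 8: free(b) -> (freed b); heap: [0-10 FREE][11-23 ALLOC][24-41 ALLOC][42-59 FREE]
Free blocks: [11 18] total_free=29 largest=18 -> 100*(29-18)/29 = 1100/29 ≈ 37.931 -> rounds to 38

Answer: 38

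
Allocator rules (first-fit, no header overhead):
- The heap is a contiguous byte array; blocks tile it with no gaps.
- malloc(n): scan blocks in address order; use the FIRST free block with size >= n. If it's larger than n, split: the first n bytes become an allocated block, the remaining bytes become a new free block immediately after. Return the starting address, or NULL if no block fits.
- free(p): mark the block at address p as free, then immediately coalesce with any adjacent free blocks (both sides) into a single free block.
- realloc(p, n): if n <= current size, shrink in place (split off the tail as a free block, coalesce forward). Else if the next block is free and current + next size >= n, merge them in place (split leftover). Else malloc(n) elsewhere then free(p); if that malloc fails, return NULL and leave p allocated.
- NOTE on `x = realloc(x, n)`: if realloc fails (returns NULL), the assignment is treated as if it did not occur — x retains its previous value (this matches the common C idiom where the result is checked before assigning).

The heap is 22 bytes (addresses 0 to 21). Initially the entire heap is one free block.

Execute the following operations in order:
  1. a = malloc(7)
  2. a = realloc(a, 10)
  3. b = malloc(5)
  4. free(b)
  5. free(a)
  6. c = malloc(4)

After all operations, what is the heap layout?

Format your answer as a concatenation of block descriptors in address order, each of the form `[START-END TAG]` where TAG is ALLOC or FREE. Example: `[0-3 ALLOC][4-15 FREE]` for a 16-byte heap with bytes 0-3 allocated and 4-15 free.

Op 1: a = malloc(7) -> a = 0; heap: [0-6 ALLOC][7-21 FREE]
Op 2: a = realloc(a, 10) -> a = 0; heap: [0-9 ALLOC][10-21 FREE]
Op 3: b = malloc(5) -> b = 10; heap: [0-9 ALLOC][10-14 ALLOC][15-21 FREE]
Op 4: free(b) -> (freed b); heap: [0-9 ALLOC][10-21 FREE]
Op 5: free(a) -> (freed a); heap: [0-21 FREE]
Op 6: c = malloc(4) -> c = 0; heap: [0-3 ALLOC][4-21 FREE]

Answer: [0-3 ALLOC][4-21 FREE]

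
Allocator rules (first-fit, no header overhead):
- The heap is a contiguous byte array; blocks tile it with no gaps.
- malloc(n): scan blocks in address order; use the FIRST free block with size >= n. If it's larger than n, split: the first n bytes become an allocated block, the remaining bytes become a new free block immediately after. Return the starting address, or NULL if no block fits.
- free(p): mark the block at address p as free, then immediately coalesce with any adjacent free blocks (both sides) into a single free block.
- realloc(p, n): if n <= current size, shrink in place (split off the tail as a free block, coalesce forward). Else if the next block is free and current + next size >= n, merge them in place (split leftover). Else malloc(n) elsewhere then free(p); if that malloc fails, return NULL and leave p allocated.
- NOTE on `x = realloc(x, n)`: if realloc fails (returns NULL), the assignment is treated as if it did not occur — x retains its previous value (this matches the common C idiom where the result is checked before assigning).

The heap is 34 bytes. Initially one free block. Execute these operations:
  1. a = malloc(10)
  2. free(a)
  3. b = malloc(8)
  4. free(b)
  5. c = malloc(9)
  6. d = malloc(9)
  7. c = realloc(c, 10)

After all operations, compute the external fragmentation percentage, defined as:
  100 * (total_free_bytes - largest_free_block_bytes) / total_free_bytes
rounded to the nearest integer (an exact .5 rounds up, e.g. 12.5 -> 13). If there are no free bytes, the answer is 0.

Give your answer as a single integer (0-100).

Answer: 40

Derivation:
Op 1: a = malloc(10) -> a = 0; heap: [0-9 ALLOC][10-33 FREE]
Op 2: free(a) -> (freed a); heap: [0-33 FREE]
Op 3: b = malloc(8) -> b = 0; heap: [0-7 ALLOC][8-33 FREE]
Op 4: free(b) -> (freed b); heap: [0-33 FREE]
Op 5: c = malloc(9) -> c = 0; heap: [0-8 ALLOC][9-33 FREE]
Op 6: d = malloc(9) -> d = 9; heap: [0-8 ALLOC][9-17 ALLOC][18-33 FREE]
Op 7: c = realloc(c, 10) -> c = 18; heap: [0-8 FREE][9-17 ALLOC][18-27 ALLOC][28-33 FREE]
Free blocks: [9 6] total_free=15 largest=9 -> 100*(15-9)/15 = 600/15 = 40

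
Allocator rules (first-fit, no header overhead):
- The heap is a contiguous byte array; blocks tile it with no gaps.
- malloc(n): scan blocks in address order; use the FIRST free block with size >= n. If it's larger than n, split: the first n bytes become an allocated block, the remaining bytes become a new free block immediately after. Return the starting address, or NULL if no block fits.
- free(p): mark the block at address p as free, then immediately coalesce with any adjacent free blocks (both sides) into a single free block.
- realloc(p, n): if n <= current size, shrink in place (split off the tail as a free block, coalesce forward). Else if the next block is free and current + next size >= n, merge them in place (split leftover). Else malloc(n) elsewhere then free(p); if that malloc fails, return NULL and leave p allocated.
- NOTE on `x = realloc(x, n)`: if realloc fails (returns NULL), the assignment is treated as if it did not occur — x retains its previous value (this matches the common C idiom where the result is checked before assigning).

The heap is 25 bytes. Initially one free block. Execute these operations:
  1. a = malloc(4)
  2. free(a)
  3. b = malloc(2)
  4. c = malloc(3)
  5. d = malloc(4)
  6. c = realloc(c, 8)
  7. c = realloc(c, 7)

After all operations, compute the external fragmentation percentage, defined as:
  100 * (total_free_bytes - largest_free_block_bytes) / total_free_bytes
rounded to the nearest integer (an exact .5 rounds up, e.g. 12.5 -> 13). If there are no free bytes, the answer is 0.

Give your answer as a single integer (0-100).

Answer: 25

Derivation:
Op 1: a = malloc(4) -> a = 0; heap: [0-3 ALLOC][4-24 FREE]
Op 2: free(a) -> (freed a); heap: [0-24 FREE]
Op 3: b = malloc(2) -> b = 0; heap: [0-1 ALLOC][2-24 FREE]
Op 4: c = malloc(3) -> c = 2; heap: [0-1 ALLOC][2-4 ALLOC][5-24 FREE]
Op 5: d = malloc(4) -> d = 5; heap: [0-1 ALLOC][2-4 ALLOC][5-8 ALLOC][9-24 FREE]
Op 6: c = realloc(c, 8) -> c = 9; heap: [0-1 ALLOC][2-4 FREE][5-8 ALLOC][9-16 ALLOC][17-24 FREE]
Op 7: c = realloc(c, 7) -> c = 9; heap: [0-1 ALLOC][2-4 FREE][5-8 ALLOC][9-15 ALLOC][16-24 FREE]
Free blocks: [3 9] total_free=12 largest=9 -> 100*(12-9)/12 = 300/12 = 25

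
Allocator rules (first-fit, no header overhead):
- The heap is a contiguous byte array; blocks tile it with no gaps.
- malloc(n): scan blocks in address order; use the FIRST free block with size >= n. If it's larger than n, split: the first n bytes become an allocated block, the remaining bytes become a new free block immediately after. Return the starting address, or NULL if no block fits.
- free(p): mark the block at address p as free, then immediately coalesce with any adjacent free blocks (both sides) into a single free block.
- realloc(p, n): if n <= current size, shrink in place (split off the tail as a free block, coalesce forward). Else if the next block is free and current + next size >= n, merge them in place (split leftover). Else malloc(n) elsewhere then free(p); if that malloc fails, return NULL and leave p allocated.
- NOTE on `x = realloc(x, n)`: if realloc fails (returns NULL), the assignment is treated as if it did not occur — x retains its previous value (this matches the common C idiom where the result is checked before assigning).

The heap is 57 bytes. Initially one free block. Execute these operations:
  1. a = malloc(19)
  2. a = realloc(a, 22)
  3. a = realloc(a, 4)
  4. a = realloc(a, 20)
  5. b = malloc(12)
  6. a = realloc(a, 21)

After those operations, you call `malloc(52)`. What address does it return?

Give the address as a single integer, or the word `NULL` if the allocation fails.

Op 1: a = malloc(19) -> a = 0; heap: [0-18 ALLOC][19-56 FREE]
Op 2: a = realloc(a, 22) -> a = 0; heap: [0-21 ALLOC][22-56 FREE]
Op 3: a = realloc(a, 4) -> a = 0; heap: [0-3 ALLOC][4-56 FREE]
Op 4: a = realloc(a, 20) -> a = 0; heap: [0-19 ALLOC][20-56 FREE]
Op 5: b = malloc(12) -> b = 20; heap: [0-19 ALLOC][20-31 ALLOC][32-56 FREE]
Op 6: a = realloc(a, 21) -> a = 32; heap: [0-19 FREE][20-31 ALLOC][32-52 ALLOC][53-56 FREE]
malloc(52): first-fit scan over [0-19 FREE][20-31 ALLOC][32-52 ALLOC][53-56 FREE] -> NULL

Answer: NULL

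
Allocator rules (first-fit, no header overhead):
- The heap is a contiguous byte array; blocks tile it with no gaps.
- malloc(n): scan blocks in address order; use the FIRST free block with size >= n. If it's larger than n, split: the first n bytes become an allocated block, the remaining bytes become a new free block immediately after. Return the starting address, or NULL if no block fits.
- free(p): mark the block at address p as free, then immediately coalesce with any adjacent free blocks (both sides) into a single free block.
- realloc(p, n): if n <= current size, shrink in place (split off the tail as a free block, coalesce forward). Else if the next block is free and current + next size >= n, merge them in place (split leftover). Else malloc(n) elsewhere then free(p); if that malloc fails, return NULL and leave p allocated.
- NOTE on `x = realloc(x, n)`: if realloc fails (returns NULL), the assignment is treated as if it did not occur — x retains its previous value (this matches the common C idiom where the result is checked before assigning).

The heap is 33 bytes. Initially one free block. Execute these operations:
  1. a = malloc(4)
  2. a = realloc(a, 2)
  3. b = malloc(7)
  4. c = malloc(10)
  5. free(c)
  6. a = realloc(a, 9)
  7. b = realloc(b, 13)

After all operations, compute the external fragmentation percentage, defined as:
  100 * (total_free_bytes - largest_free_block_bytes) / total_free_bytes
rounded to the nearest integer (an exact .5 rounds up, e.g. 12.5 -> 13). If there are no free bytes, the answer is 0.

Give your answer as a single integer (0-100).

Answer: 18

Derivation:
Op 1: a = malloc(4) -> a = 0; heap: [0-3 ALLOC][4-32 FREE]
Op 2: a = realloc(a, 2) -> a = 0; heap: [0-1 ALLOC][2-32 FREE]
Op 3: b = malloc(7) -> b = 2; heap: [0-1 ALLOC][2-8 ALLOC][9-32 FREE]
Op 4: c = malloc(10) -> c = 9; heap: [0-1 ALLOC][2-8 ALLOC][9-18 ALLOC][19-32 FREE]
Op 5: free(c) -> (freed c); heap: [0-1 ALLOC][2-8 ALLOC][9-32 FREE]
Op 6: a = realloc(a, 9) -> a = 9; heap: [0-1 FREE][2-8 ALLOC][9-17 ALLOC][18-32 FREE]
Op 7: b = realloc(b, 13) -> b = 18; heap: [0-8 FREE][9-17 ALLOC][18-30 ALLOC][31-32 FREE]
Free blocks: [9 2] total_free=11 largest=9 -> 100*(11-9)/11 = 200/11 ≈ 18.182 -> rounds to 18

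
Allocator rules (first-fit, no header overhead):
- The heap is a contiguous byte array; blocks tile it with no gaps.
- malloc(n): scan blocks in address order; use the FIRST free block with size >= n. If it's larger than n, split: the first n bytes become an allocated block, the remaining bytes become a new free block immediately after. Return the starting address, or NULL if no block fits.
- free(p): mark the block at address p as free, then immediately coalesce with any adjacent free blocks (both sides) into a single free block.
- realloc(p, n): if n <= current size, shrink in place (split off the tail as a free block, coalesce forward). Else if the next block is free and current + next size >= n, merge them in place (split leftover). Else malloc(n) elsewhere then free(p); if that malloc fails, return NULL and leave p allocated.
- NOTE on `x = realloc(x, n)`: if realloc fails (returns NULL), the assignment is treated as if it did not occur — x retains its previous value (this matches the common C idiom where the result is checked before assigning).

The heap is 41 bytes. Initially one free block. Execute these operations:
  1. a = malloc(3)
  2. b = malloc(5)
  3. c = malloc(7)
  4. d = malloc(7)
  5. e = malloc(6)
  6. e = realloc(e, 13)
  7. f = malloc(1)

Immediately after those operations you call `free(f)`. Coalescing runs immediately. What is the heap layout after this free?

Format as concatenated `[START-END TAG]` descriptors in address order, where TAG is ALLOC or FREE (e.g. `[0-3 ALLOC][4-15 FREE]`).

Answer: [0-2 ALLOC][3-7 ALLOC][8-14 ALLOC][15-21 ALLOC][22-34 ALLOC][35-40 FREE]

Derivation:
Op 1: a = malloc(3) -> a = 0; heap: [0-2 ALLOC][3-40 FREE]
Op 2: b = malloc(5) -> b = 3; heap: [0-2 ALLOC][3-7 ALLOC][8-40 FREE]
Op 3: c = malloc(7) -> c = 8; heap: [0-2 ALLOC][3-7 ALLOC][8-14 ALLOC][15-40 FREE]
Op 4: d = malloc(7) -> d = 15; heap: [0-2 ALLOC][3-7 ALLOC][8-14 ALLOC][15-21 ALLOC][22-40 FREE]
Op 5: e = malloc(6) -> e = 22; heap: [0-2 ALLOC][3-7 ALLOC][8-14 ALLOC][15-21 ALLOC][22-27 ALLOC][28-40 FREE]
Op 6: e = realloc(e, 13) -> e = 22; heap: [0-2 ALLOC][3-7 ALLOC][8-14 ALLOC][15-21 ALLOC][22-34 ALLOC][35-40 FREE]
Op 7: f = malloc(1) -> f = 35; heap: [0-2 ALLOC][3-7 ALLOC][8-14 ALLOC][15-21 ALLOC][22-34 ALLOC][35-35 ALLOC][36-40 FREE]
free(f): f = 35 -> block [35-35 ALLOC]; mark free, coalesce with adjacent free neighbors -> [0-2 ALLOC][3-7 ALLOC][8-14 ALLOC][15-21 ALLOC][22-34 ALLOC][35-40 FREE]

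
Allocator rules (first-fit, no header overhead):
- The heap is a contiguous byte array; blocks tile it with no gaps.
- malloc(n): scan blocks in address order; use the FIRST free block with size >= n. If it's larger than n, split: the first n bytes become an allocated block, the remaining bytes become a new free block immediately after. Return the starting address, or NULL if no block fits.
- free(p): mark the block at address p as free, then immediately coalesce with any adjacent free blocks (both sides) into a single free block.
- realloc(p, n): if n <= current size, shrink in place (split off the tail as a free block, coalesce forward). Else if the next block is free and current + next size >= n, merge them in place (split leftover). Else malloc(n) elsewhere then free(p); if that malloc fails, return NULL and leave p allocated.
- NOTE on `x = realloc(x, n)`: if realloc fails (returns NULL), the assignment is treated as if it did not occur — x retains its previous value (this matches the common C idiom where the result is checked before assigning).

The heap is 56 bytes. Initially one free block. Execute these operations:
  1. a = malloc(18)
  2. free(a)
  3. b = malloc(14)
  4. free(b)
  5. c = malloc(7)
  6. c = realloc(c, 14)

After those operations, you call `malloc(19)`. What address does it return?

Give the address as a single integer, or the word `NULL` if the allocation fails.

Answer: 14

Derivation:
Op 1: a = malloc(18) -> a = 0; heap: [0-17 ALLOC][18-55 FREE]
Op 2: free(a) -> (freed a); heap: [0-55 FREE]
Op 3: b = malloc(14) -> b = 0; heap: [0-13 ALLOC][14-55 FREE]
Op 4: free(b) -> (freed b); heap: [0-55 FREE]
Op 5: c = malloc(7) -> c = 0; heap: [0-6 ALLOC][7-55 FREE]
Op 6: c = realloc(c, 14) -> c = 0; heap: [0-13 ALLOC][14-55 FREE]
malloc(19): first-fit scan over [0-13 ALLOC][14-55 FREE] -> 14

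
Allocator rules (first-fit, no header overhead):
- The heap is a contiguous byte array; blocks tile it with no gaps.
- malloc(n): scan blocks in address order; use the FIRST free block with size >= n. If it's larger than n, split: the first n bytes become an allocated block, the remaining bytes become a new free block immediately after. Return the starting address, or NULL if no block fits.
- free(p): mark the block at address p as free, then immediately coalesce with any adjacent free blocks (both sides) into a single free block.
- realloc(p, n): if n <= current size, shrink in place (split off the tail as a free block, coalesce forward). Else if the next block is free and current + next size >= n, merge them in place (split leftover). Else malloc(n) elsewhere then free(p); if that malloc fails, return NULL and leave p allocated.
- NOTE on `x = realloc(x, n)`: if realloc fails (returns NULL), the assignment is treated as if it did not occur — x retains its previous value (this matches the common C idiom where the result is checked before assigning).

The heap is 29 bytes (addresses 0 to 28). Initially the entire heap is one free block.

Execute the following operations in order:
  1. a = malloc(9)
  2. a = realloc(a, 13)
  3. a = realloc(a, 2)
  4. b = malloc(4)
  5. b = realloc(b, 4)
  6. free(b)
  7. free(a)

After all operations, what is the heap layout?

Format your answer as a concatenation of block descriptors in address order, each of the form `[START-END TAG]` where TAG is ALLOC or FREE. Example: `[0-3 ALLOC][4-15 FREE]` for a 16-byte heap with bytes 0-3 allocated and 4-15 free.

Answer: [0-28 FREE]

Derivation:
Op 1: a = malloc(9) -> a = 0; heap: [0-8 ALLOC][9-28 FREE]
Op 2: a = realloc(a, 13) -> a = 0; heap: [0-12 ALLOC][13-28 FREE]
Op 3: a = realloc(a, 2) -> a = 0; heap: [0-1 ALLOC][2-28 FREE]
Op 4: b = malloc(4) -> b = 2; heap: [0-1 ALLOC][2-5 ALLOC][6-28 FREE]
Op 5: b = realloc(b, 4) -> b = 2; heap: [0-1 ALLOC][2-5 ALLOC][6-28 FREE]
Op 6: free(b) -> (freed b); heap: [0-1 ALLOC][2-28 FREE]
Op 7: free(a) -> (freed a); heap: [0-28 FREE]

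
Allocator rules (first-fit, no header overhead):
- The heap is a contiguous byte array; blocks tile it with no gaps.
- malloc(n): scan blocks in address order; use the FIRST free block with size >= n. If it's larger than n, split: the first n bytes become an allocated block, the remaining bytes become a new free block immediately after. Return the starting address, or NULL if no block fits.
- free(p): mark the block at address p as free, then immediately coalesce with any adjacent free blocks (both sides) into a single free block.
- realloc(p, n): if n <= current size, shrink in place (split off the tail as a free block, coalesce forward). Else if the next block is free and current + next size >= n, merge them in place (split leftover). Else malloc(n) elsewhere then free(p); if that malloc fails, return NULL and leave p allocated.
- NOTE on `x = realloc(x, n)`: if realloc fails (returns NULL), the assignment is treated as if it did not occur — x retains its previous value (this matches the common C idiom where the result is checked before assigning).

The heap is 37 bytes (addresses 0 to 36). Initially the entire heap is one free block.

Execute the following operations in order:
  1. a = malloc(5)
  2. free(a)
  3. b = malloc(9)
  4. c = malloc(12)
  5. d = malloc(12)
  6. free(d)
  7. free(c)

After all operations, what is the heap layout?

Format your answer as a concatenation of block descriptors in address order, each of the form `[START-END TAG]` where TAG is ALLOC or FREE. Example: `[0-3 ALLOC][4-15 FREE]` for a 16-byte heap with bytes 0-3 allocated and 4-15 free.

Op 1: a = malloc(5) -> a = 0; heap: [0-4 ALLOC][5-36 FREE]
Op 2: free(a) -> (freed a); heap: [0-36 FREE]
Op 3: b = malloc(9) -> b = 0; heap: [0-8 ALLOC][9-36 FREE]
Op 4: c = malloc(12) -> c = 9; heap: [0-8 ALLOC][9-20 ALLOC][21-36 FREE]
Op 5: d = malloc(12) -> d = 21; heap: [0-8 ALLOC][9-20 ALLOC][21-32 ALLOC][33-36 FREE]
Op 6: free(d) -> (freed d); heap: [0-8 ALLOC][9-20 ALLOC][21-36 FREE]
Op 7: free(c) -> (freed c); heap: [0-8 ALLOC][9-36 FREE]

Answer: [0-8 ALLOC][9-36 FREE]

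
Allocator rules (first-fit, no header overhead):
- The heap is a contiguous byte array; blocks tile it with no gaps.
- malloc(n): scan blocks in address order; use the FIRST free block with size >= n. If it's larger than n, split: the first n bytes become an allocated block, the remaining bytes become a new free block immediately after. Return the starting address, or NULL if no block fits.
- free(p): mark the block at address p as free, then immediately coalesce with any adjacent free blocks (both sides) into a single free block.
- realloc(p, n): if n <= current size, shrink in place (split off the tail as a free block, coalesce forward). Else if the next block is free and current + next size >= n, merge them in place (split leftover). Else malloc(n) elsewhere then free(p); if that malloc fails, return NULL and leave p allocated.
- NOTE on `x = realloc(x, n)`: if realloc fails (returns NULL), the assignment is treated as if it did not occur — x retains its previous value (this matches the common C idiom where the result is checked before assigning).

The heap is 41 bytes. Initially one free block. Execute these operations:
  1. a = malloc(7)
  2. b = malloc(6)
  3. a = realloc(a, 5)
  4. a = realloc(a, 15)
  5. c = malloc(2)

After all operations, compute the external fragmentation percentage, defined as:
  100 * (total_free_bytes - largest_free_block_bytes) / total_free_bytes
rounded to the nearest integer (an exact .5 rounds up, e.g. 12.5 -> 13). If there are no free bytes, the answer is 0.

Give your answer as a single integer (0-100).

Op 1: a = malloc(7) -> a = 0; heap: [0-6 ALLOC][7-40 FREE]
Op 2: b = malloc(6) -> b = 7; heap: [0-6 ALLOC][7-12 ALLOC][13-40 FREE]
Op 3: a = realloc(a, 5) -> a = 0; heap: [0-4 ALLOC][5-6 FREE][7-12 ALLOC][13-40 FREE]
Op 4: a = realloc(a, 15) -> a = 13; heap: [0-6 FREE][7-12 ALLOC][13-27 ALLOC][28-40 FREE]
Op 5: c = malloc(2) -> c = 0; heap: [0-1 ALLOC][2-6 FREE][7-12 ALLOC][13-27 ALLOC][28-40 FREE]
Free blocks: [5 13] total_free=18 largest=13 -> 100*(18-13)/18 = 500/18 ≈ 27.778 -> rounds to 28

Answer: 28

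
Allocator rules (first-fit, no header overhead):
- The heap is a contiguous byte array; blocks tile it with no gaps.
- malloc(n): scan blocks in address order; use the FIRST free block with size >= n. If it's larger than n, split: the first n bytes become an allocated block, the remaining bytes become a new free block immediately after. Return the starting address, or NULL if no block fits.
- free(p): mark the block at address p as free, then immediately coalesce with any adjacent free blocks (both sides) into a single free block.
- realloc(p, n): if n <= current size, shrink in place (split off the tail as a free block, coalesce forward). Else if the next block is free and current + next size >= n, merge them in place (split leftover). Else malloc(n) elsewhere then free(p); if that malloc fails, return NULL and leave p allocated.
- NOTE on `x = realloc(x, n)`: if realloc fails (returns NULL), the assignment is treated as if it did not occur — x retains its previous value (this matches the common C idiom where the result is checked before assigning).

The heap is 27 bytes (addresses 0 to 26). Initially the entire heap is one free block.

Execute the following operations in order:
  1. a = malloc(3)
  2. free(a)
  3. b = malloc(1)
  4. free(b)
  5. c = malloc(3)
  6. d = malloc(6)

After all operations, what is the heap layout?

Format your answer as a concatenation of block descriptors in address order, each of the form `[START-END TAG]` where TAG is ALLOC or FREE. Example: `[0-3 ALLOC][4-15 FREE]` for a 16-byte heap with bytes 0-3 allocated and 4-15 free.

Op 1: a = malloc(3) -> a = 0; heap: [0-2 ALLOC][3-26 FREE]
Op 2: free(a) -> (freed a); heap: [0-26 FREE]
Op 3: b = malloc(1) -> b = 0; heap: [0-0 ALLOC][1-26 FREE]
Op 4: free(b) -> (freed b); heap: [0-26 FREE]
Op 5: c = malloc(3) -> c = 0; heap: [0-2 ALLOC][3-26 FREE]
Op 6: d = malloc(6) -> d = 3; heap: [0-2 ALLOC][3-8 ALLOC][9-26 FREE]

Answer: [0-2 ALLOC][3-8 ALLOC][9-26 FREE]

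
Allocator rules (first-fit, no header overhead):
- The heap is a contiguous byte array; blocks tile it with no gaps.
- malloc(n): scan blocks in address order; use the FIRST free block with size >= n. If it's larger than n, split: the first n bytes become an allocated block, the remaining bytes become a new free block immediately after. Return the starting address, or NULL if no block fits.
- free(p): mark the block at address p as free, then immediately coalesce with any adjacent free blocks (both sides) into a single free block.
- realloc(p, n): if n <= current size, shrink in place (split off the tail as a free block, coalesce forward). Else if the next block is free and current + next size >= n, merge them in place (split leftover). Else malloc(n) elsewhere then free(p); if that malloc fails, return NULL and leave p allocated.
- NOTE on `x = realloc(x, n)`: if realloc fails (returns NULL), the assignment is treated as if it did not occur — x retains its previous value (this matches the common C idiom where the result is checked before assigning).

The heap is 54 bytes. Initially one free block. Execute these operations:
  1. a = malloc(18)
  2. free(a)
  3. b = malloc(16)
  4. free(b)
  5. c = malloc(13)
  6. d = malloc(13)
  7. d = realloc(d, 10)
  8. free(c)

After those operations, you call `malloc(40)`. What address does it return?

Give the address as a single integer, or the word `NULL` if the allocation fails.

Answer: NULL

Derivation:
Op 1: a = malloc(18) -> a = 0; heap: [0-17 ALLOC][18-53 FREE]
Op 2: free(a) -> (freed a); heap: [0-53 FREE]
Op 3: b = malloc(16) -> b = 0; heap: [0-15 ALLOC][16-53 FREE]
Op 4: free(b) -> (freed b); heap: [0-53 FREE]
Op 5: c = malloc(13) -> c = 0; heap: [0-12 ALLOC][13-53 FREE]
Op 6: d = malloc(13) -> d = 13; heap: [0-12 ALLOC][13-25 ALLOC][26-53 FREE]
Op 7: d = realloc(d, 10) -> d = 13; heap: [0-12 ALLOC][13-22 ALLOC][23-53 FREE]
Op 8: free(c) -> (freed c); heap: [0-12 FREE][13-22 ALLOC][23-53 FREE]
malloc(40): first-fit scan over [0-12 FREE][13-22 ALLOC][23-53 FREE] -> NULL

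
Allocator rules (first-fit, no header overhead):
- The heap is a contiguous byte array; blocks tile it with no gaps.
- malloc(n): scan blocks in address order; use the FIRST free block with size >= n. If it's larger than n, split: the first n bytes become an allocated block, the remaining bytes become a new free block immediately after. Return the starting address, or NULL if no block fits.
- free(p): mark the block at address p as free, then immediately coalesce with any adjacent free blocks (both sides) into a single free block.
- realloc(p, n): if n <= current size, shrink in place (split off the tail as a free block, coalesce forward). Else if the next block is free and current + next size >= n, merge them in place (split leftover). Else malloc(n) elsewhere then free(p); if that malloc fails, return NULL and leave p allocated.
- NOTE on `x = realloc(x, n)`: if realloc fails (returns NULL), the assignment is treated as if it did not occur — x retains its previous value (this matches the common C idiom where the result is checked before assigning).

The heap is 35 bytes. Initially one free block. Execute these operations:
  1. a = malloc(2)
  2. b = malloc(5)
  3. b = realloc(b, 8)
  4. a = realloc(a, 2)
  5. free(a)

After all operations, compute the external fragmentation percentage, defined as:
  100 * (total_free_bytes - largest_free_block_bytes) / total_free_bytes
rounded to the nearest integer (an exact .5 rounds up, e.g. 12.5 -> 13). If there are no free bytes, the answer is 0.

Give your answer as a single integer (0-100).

Answer: 7

Derivation:
Op 1: a = malloc(2) -> a = 0; heap: [0-1 ALLOC][2-34 FREE]
Op 2: b = malloc(5) -> b = 2; heap: [0-1 ALLOC][2-6 ALLOC][7-34 FREE]
Op 3: b = realloc(b, 8) -> b = 2; heap: [0-1 ALLOC][2-9 ALLOC][10-34 FREE]
Op 4: a = realloc(a, 2) -> a = 0; heap: [0-1 ALLOC][2-9 ALLOC][10-34 FREE]
Op 5: free(a) -> (freed a); heap: [0-1 FREE][2-9 ALLOC][10-34 FREE]
Free blocks: [2 25] total_free=27 largest=25 -> 100*(27-25)/27 = 200/27 ≈ 7.407 -> rounds to 7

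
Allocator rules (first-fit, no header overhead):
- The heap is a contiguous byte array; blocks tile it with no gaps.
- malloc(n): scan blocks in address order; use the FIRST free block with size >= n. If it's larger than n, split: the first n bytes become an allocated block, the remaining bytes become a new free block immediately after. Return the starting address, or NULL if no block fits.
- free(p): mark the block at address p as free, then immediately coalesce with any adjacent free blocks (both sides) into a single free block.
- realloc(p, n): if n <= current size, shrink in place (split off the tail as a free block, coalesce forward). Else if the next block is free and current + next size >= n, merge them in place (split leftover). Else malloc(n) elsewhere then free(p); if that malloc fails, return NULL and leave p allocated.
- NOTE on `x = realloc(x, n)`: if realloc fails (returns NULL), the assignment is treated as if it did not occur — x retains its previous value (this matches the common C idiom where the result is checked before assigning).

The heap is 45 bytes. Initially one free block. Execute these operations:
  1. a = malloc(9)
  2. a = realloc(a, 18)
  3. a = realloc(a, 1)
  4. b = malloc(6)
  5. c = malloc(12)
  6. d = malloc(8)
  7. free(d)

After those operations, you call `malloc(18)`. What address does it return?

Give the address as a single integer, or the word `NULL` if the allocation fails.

Op 1: a = malloc(9) -> a = 0; heap: [0-8 ALLOC][9-44 FREE]
Op 2: a = realloc(a, 18) -> a = 0; heap: [0-17 ALLOC][18-44 FREE]
Op 3: a = realloc(a, 1) -> a = 0; heap: [0-0 ALLOC][1-44 FREE]
Op 4: b = malloc(6) -> b = 1; heap: [0-0 ALLOC][1-6 ALLOC][7-44 FREE]
Op 5: c = malloc(12) -> c = 7; heap: [0-0 ALLOC][1-6 ALLOC][7-18 ALLOC][19-44 FREE]
Op 6: d = malloc(8) -> d = 19; heap: [0-0 ALLOC][1-6 ALLOC][7-18 ALLOC][19-26 ALLOC][27-44 FREE]
Op 7: free(d) -> (freed d); heap: [0-0 ALLOC][1-6 ALLOC][7-18 ALLOC][19-44 FREE]
malloc(18): first-fit scan over [0-0 ALLOC][1-6 ALLOC][7-18 ALLOC][19-44 FREE] -> 19

Answer: 19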